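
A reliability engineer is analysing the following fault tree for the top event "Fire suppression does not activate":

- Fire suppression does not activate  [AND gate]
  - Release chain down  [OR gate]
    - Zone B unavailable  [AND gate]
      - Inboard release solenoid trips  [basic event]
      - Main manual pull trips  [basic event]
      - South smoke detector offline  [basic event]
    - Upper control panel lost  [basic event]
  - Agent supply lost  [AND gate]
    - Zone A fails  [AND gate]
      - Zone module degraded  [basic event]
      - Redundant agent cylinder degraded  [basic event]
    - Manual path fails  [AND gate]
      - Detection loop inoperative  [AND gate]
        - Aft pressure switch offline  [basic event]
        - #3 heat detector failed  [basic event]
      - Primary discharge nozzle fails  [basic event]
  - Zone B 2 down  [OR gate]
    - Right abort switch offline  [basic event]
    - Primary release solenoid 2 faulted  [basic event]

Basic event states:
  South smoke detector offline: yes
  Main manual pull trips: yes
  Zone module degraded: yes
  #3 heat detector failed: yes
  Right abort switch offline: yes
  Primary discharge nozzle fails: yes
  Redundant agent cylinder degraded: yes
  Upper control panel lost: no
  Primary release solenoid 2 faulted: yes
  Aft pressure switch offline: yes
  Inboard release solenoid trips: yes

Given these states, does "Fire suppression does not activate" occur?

Yes

Zone B unavailable [AND]: Inboard release solenoid trips=occurs, Main manual pull trips=occurs, South smoke detector offline=occurs → all inputs occur → occurs.
Release chain down [OR]: Zone B unavailable=occurs, Upper control panel lost=not → at least one input occurs → occurs.
Zone A fails [AND]: Zone module degraded=occurs, Redundant agent cylinder degraded=occurs → all inputs occur → occurs.
Detection loop inoperative [AND]: Aft pressure switch offline=occurs, #3 heat detector failed=occurs → all inputs occur → occurs.
Manual path fails [AND]: Detection loop inoperative=occurs, Primary discharge nozzle fails=occurs → all inputs occur → occurs.
Agent supply lost [AND]: Zone A fails=occurs, Manual path fails=occurs → all inputs occur → occurs.
Zone B 2 down [OR]: Right abort switch offline=occurs, Primary release solenoid 2 faulted=occurs → at least one input occurs → occurs.
Fire suppression does not activate [AND]: Release chain down=occurs, Agent supply lost=occurs, Zone B 2 down=occurs → all inputs occur → occurs.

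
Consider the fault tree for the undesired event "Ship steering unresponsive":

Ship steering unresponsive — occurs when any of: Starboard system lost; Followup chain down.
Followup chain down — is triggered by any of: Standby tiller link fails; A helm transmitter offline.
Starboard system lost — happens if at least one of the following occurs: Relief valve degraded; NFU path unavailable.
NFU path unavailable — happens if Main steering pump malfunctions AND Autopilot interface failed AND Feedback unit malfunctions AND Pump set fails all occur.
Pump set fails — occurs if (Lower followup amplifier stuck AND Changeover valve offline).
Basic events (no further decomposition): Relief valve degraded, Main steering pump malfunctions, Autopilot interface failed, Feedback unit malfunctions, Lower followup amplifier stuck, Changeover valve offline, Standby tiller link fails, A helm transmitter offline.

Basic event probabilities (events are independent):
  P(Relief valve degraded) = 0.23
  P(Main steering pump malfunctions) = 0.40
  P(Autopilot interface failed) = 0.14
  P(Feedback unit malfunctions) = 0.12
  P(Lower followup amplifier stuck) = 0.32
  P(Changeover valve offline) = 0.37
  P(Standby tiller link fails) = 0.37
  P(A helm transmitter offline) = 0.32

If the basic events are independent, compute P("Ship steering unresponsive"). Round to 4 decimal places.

0.6704

P(Pump set fails) [AND] = 0.32 × 0.37 = 0.118400
P(NFU path unavailable) [AND] = 0.40 × 0.14 × 0.12 × 0.118400 = 0.000796
P(Starboard system lost) [OR] = 1 − (1−0.23) × (1−0.000796) = 0.230613
P(Followup chain down) [OR] = 1 − (1−0.37) × (1−0.32) = 0.571600
P(Ship steering unresponsive) [OR] = 1 − (1−0.230613) × (1−0.571600) = 0.670395
Rounded to 4 decimal places: P(Ship steering unresponsive) ≈ 0.6704.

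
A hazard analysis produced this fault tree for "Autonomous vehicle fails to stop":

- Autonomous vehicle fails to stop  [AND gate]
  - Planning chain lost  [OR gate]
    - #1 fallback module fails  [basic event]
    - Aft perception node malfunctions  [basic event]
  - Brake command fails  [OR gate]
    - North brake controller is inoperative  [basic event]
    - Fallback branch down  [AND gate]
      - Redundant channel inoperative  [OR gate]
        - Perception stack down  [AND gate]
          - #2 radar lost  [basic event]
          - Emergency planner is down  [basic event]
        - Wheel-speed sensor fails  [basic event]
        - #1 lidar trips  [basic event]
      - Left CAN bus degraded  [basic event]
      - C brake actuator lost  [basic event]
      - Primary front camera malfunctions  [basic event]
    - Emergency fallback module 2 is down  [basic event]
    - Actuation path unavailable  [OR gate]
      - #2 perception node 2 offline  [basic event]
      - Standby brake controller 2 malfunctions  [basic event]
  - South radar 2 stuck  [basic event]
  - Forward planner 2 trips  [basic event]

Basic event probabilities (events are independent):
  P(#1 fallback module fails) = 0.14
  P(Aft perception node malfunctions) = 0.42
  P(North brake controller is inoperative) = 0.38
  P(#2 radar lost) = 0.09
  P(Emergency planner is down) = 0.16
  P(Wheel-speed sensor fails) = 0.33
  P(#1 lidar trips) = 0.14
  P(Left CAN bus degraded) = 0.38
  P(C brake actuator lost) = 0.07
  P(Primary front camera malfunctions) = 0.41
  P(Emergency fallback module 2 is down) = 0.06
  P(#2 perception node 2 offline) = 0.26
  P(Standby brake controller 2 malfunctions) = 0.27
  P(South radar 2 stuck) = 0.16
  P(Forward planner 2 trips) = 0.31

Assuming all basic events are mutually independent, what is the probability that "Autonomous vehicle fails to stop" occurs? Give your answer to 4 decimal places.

0.0171

P(Planning chain lost) [OR] = 1 − (1−0.14) × (1−0.42) = 0.501200
P(Perception stack down) [AND] = 0.09 × 0.16 = 0.014400
P(Redundant channel inoperative) [OR] = 1 − (1−0.014400) × (1−0.33) × (1−0.14) = 0.432097
P(Fallback branch down) [AND] = 0.432097 × 0.38 × 0.07 × 0.41 = 0.004712
P(Actuation path unavailable) [OR] = 1 − (1−0.26) × (1−0.27) = 0.459800
P(Brake command fails) [OR] = 1 − (1−0.38) × (1−0.004712) × (1−0.06) × (1−0.459800) = 0.686655
P(Autonomous vehicle fails to stop) [AND] = 0.501200 × 0.686655 × 0.16 × 0.31 = 0.017070
Rounded to 4 decimal places: P(Autonomous vehicle fails to stop) ≈ 0.0171.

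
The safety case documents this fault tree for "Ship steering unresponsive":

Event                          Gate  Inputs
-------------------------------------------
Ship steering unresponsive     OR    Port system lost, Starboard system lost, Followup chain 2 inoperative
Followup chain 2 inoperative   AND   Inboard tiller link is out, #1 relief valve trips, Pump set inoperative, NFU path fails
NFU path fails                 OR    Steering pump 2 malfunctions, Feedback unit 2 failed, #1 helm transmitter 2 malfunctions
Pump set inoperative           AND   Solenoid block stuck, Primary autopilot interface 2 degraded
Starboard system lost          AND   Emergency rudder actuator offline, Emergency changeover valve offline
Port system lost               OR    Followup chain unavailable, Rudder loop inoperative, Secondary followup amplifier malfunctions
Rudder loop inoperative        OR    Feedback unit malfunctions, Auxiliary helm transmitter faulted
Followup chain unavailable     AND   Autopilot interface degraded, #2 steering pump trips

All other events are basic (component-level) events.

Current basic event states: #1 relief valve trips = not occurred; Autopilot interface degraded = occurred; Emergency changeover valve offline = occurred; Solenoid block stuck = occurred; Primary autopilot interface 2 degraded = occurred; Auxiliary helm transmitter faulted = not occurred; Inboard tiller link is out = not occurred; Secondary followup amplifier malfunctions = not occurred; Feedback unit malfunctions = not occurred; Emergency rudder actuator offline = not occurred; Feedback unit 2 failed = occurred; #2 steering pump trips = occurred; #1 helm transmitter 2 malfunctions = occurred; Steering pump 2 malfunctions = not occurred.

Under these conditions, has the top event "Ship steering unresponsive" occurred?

Followup chain unavailable [AND]: Autopilot interface degraded=occurs, #2 steering pump trips=occurs → all inputs occur → occurs.
Rudder loop inoperative [OR]: Feedback unit malfunctions=not, Auxiliary helm transmitter faulted=not → no input occurs → does not occur.
Port system lost [OR]: Followup chain unavailable=occurs, Rudder loop inoperative=not, Secondary followup amplifier malfunctions=not → at least one input occurs → occurs.
Starboard system lost [AND]: Emergency rudder actuator offline=not, Emergency changeover valve offline=occurs → not all inputs occur → does not occur.
Pump set inoperative [AND]: Solenoid block stuck=occurs, Primary autopilot interface 2 degraded=occurs → all inputs occur → occurs.
NFU path fails [OR]: Steering pump 2 malfunctions=not, Feedback unit 2 failed=occurs, #1 helm transmitter 2 malfunctions=occurs → at least one input occurs → occurs.
Followup chain 2 inoperative [AND]: Inboard tiller link is out=not, #1 relief valve trips=not, Pump set inoperative=occurs, NFU path fails=occurs → not all inputs occur → does not occur.
Ship steering unresponsive [OR]: Port system lost=occurs, Starboard system lost=not, Followup chain 2 inoperative=not → at least one input occurs → occurs.

Yes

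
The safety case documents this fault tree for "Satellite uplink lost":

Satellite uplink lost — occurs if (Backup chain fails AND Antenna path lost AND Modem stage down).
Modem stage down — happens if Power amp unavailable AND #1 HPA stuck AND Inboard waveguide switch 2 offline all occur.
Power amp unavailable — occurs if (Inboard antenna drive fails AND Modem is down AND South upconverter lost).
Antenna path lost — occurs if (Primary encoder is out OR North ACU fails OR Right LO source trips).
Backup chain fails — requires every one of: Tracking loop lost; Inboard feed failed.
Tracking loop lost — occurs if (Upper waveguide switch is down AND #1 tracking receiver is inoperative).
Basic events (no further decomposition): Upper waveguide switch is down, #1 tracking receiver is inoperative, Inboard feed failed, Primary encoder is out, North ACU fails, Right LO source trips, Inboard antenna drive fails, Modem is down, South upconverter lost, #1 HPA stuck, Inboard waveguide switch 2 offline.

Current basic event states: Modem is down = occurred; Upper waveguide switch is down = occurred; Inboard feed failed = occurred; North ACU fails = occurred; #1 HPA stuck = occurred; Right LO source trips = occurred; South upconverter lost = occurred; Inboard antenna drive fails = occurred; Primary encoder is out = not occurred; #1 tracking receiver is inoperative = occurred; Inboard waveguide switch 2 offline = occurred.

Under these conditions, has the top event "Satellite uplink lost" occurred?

Tracking loop lost [AND]: Upper waveguide switch is down=occurs, #1 tracking receiver is inoperative=occurs → all inputs occur → occurs.
Backup chain fails [AND]: Tracking loop lost=occurs, Inboard feed failed=occurs → all inputs occur → occurs.
Antenna path lost [OR]: Primary encoder is out=not, North ACU fails=occurs, Right LO source trips=occurs → at least one input occurs → occurs.
Power amp unavailable [AND]: Inboard antenna drive fails=occurs, Modem is down=occurs, South upconverter lost=occurs → all inputs occur → occurs.
Modem stage down [AND]: Power amp unavailable=occurs, #1 HPA stuck=occurs, Inboard waveguide switch 2 offline=occurs → all inputs occur → occurs.
Satellite uplink lost [AND]: Backup chain fails=occurs, Antenna path lost=occurs, Modem stage down=occurs → all inputs occur → occurs.

Yes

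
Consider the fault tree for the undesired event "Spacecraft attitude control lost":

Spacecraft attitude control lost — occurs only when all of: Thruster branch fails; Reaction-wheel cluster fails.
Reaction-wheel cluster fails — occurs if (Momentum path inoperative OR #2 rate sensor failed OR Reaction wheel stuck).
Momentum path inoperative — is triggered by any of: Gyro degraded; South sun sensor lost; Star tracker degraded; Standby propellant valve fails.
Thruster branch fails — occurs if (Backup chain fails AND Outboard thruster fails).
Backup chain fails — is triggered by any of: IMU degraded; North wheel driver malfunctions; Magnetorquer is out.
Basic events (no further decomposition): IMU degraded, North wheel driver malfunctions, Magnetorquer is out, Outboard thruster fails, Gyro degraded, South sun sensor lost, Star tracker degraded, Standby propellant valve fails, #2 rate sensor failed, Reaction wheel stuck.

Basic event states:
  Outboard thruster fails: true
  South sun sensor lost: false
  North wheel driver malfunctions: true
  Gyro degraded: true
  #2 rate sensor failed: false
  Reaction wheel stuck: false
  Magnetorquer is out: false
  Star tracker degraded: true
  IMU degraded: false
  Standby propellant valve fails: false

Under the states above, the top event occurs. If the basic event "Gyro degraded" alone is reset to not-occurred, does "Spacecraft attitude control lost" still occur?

Yes

Counterfactual: set "Gyro degraded" to not occurred.
Backup chain fails [OR]: IMU degraded=not, North wheel driver malfunctions=occurs, Magnetorquer is out=not → at least one input occurs → occurs.
Thruster branch fails [AND]: Backup chain fails=occurs, Outboard thruster fails=occurs → all inputs occur → occurs.
Momentum path inoperative [OR]: Gyro degraded=not, South sun sensor lost=not, Star tracker degraded=occurs, Standby propellant valve fails=not → at least one input occurs → occurs.
Reaction-wheel cluster fails [OR]: Momentum path inoperative=occurs, #2 rate sensor failed=not, Reaction wheel stuck=not → at least one input occurs → occurs.
Spacecraft attitude control lost [AND]: Thruster branch fails=occurs, Reaction-wheel cluster fails=occurs → all inputs occur → occurs.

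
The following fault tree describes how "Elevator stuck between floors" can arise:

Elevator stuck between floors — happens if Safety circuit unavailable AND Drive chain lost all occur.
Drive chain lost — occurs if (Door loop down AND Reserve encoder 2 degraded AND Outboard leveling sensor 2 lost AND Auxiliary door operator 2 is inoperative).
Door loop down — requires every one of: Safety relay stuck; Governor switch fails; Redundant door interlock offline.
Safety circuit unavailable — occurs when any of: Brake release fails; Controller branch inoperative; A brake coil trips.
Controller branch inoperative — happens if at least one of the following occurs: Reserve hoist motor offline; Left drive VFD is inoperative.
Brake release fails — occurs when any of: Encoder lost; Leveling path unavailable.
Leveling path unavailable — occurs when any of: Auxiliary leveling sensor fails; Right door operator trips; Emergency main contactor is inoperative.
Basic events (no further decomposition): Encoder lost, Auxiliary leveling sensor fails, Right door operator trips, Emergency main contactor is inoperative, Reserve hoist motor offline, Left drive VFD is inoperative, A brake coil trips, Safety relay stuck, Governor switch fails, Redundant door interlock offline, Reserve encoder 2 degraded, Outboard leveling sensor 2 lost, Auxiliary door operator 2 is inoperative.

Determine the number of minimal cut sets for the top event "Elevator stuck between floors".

7

Leveling path unavailable [OR]: union of children's cut sets → 3 cut set(s).
Brake release fails [OR]: union of children's cut sets → 4 cut set(s).
Controller branch inoperative [OR]: union of children's cut sets → 2 cut set(s).
Safety circuit unavailable [OR]: union of children's cut sets → 7 cut set(s).
Door loop down [AND]: one cut set from each child combined → 1 × 1 × 1 = 1 cut set(s).
Drive chain lost [AND]: one cut set from each child combined → 1 × 1 × 1 × 1 = 1 cut set(s).
Elevator stuck between floors [AND]: one cut set from each child combined → 7 × 1 = 7 cut set(s).
Minimal cut sets: {Auxiliary door operator 2 is inoperative, Encoder lost, Governor switch fails, Outboard leveling sensor 2 lost, Redundant door interlock offline, Reserve encoder 2 degraded, Safety relay stuck}; {Auxiliary door operator 2 is inoperative, Auxiliary leveling sensor fails, Governor switch fails, Outboard leveling sensor 2 lost, Redundant door interlock offline, Reserve encoder 2 degraded, Safety relay stuck}; {Auxiliary door operator 2 is inoperative, Governor switch fails, Outboard leveling sensor 2 lost, Redundant door interlock offline, Reserve encoder 2 degraded, Right door operator trips, Safety relay stuck}; {Auxiliary door operator 2 is inoperative, Emergency main contactor is inoperative, Governor switch fails, Outboard leveling sensor 2 lost, Redundant door interlock offline, Reserve encoder 2 degraded, Safety relay stuck}; {Auxiliary door operator 2 is inoperative, Governor switch fails, Outboard leveling sensor 2 lost, Redundant door interlock offline, Reserve encoder 2 degraded, Reserve hoist motor offline, Safety relay stuck}; {Auxiliary door operator 2 is inoperative, Governor switch fails, Left drive VFD is inoperative, Outboard leveling sensor 2 lost, Redundant door interlock offline, Reserve encoder 2 degraded, Safety relay stuck}; {A brake coil trips, Auxiliary door operator 2 is inoperative, Governor switch fails, Outboard leveling sensor 2 lost, Redundant door interlock offline, Reserve encoder 2 degraded, Safety relay stuck}.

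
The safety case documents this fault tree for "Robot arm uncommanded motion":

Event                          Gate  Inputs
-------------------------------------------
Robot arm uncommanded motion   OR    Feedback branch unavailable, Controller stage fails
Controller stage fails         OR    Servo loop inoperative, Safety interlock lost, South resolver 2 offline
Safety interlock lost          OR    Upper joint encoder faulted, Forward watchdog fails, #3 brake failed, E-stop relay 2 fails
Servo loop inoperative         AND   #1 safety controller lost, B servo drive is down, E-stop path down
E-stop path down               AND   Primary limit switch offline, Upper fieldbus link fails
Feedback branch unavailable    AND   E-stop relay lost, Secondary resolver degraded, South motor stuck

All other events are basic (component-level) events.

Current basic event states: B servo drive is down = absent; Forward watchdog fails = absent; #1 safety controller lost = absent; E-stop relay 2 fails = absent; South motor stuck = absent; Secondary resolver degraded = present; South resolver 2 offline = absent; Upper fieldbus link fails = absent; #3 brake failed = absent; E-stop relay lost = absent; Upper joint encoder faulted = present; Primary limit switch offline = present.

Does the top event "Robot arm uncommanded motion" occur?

Yes

Feedback branch unavailable [AND]: E-stop relay lost=not, Secondary resolver degraded=occurs, South motor stuck=not → not all inputs occur → does not occur.
E-stop path down [AND]: Primary limit switch offline=occurs, Upper fieldbus link fails=not → not all inputs occur → does not occur.
Servo loop inoperative [AND]: #1 safety controller lost=not, B servo drive is down=not, E-stop path down=not → not all inputs occur → does not occur.
Safety interlock lost [OR]: Upper joint encoder faulted=occurs, Forward watchdog fails=not, #3 brake failed=not, E-stop relay 2 fails=not → at least one input occurs → occurs.
Controller stage fails [OR]: Servo loop inoperative=not, Safety interlock lost=occurs, South resolver 2 offline=not → at least one input occurs → occurs.
Robot arm uncommanded motion [OR]: Feedback branch unavailable=not, Controller stage fails=occurs → at least one input occurs → occurs.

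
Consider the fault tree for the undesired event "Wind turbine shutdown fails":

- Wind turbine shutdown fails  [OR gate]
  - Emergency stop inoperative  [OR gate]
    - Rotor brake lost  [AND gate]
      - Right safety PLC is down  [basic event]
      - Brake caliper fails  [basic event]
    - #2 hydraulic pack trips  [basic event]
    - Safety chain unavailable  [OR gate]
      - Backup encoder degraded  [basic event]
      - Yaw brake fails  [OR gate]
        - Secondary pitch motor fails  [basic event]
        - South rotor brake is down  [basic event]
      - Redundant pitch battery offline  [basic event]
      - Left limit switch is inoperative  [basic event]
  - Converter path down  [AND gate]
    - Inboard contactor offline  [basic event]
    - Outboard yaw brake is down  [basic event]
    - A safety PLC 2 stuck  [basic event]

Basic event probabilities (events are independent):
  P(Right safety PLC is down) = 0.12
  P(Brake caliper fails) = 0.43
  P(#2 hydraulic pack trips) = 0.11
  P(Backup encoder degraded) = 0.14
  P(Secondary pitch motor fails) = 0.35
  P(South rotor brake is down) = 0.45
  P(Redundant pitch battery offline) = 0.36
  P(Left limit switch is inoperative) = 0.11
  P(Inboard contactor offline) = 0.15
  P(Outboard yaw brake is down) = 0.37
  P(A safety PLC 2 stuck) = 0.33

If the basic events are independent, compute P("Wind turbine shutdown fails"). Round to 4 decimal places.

P(Rotor brake lost) [AND] = 0.12 × 0.43 = 0.051600
P(Yaw brake fails) [OR] = 1 − (1−0.35) × (1−0.45) = 0.642500
P(Safety chain unavailable) [OR] = 1 − (1−0.14) × (1−0.642500) × (1−0.36) × (1−0.11) = 0.824876
P(Emergency stop inoperative) [OR] = 1 − (1−0.051600) × (1−0.11) × (1−0.824876) = 0.852182
P(Converter path down) [AND] = 0.15 × 0.37 × 0.33 = 0.018315
P(Wind turbine shutdown fails) [OR] = 1 − (1−0.852182) × (1−0.018315) = 0.854889
Rounded to 4 decimal places: P(Wind turbine shutdown fails) ≈ 0.8549.

0.8549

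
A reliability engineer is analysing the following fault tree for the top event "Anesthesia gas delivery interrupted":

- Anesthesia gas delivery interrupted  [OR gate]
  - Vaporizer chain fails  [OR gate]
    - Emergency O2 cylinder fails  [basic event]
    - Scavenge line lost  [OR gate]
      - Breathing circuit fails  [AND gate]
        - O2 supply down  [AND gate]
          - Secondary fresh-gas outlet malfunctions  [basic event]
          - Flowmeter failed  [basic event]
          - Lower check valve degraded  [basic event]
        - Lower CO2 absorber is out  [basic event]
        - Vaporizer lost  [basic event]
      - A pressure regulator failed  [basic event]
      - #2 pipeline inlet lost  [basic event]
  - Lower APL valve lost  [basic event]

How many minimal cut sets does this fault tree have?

5

O2 supply down [AND]: one cut set from each child combined → 1 × 1 × 1 = 1 cut set(s).
Breathing circuit fails [AND]: one cut set from each child combined → 1 × 1 × 1 = 1 cut set(s).
Scavenge line lost [OR]: union of children's cut sets → 3 cut set(s).
Vaporizer chain fails [OR]: union of children's cut sets → 4 cut set(s).
Anesthesia gas delivery interrupted [OR]: union of children's cut sets → 5 cut set(s).
Minimal cut sets: {Emergency O2 cylinder fails}; {Flowmeter failed, Lower CO2 absorber is out, Lower check valve degraded, Secondary fresh-gas outlet malfunctions, Vaporizer lost}; {A pressure regulator failed}; {#2 pipeline inlet lost}; {Lower APL valve lost}.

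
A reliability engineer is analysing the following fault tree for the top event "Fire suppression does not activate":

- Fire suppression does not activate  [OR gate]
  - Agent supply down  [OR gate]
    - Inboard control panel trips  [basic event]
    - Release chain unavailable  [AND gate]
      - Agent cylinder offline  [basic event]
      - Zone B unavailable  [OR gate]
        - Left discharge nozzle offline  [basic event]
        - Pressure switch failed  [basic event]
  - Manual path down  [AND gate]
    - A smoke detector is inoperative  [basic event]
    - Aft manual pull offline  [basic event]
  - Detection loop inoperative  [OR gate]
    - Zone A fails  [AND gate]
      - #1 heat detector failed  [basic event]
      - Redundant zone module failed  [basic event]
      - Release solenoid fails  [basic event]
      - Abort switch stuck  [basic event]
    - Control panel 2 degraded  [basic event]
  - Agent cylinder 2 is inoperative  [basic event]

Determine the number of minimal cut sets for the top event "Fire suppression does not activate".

Zone B unavailable [OR]: union of children's cut sets → 2 cut set(s).
Release chain unavailable [AND]: one cut set from each child combined → 1 × 2 = 2 cut set(s).
Agent supply down [OR]: union of children's cut sets → 3 cut set(s).
Manual path down [AND]: one cut set from each child combined → 1 × 1 = 1 cut set(s).
Zone A fails [AND]: one cut set from each child combined → 1 × 1 × 1 × 1 = 1 cut set(s).
Detection loop inoperative [OR]: union of children's cut sets → 2 cut set(s).
Fire suppression does not activate [OR]: union of children's cut sets → 7 cut set(s).
Minimal cut sets: {Inboard control panel trips}; {Agent cylinder offline, Left discharge nozzle offline}; {Agent cylinder offline, Pressure switch failed}; {A smoke detector is inoperative, Aft manual pull offline}; {#1 heat detector failed, Abort switch stuck, Redundant zone module failed, Release solenoid fails}; {Control panel 2 degraded}; {Agent cylinder 2 is inoperative}.

7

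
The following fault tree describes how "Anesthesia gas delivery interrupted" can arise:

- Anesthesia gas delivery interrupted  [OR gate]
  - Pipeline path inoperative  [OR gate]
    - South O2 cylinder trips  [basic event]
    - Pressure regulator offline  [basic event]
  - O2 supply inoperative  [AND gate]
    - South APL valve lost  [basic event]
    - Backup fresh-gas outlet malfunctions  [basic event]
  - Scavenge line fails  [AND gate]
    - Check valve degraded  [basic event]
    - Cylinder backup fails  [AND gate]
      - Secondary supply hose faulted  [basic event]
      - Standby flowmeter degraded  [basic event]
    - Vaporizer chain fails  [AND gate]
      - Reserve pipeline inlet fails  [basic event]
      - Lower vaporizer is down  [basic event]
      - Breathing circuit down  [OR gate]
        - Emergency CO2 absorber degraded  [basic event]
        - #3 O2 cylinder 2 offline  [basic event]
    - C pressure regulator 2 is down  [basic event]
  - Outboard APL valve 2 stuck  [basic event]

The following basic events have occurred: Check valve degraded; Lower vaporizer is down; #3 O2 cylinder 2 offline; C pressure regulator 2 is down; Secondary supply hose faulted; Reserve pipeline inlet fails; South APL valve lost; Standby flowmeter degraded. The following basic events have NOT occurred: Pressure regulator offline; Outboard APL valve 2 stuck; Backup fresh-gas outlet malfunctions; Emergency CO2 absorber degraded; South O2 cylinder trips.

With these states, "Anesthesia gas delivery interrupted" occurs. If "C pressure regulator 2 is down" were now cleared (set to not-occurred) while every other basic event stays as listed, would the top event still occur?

Counterfactual: set "C pressure regulator 2 is down" to not occurred.
Pipeline path inoperative [OR]: South O2 cylinder trips=not, Pressure regulator offline=not → no input occurs → does not occur.
O2 supply inoperative [AND]: South APL valve lost=occurs, Backup fresh-gas outlet malfunctions=not → not all inputs occur → does not occur.
Cylinder backup fails [AND]: Secondary supply hose faulted=occurs, Standby flowmeter degraded=occurs → all inputs occur → occurs.
Breathing circuit down [OR]: Emergency CO2 absorber degraded=not, #3 O2 cylinder 2 offline=occurs → at least one input occurs → occurs.
Vaporizer chain fails [AND]: Reserve pipeline inlet fails=occurs, Lower vaporizer is down=occurs, Breathing circuit down=occurs → all inputs occur → occurs.
Scavenge line fails [AND]: Check valve degraded=occurs, Cylinder backup fails=occurs, Vaporizer chain fails=occurs, C pressure regulator 2 is down=not → not all inputs occur → does not occur.
Anesthesia gas delivery interrupted [OR]: Pipeline path inoperative=not, O2 supply inoperative=not, Scavenge line fails=not, Outboard APL valve 2 stuck=not → no input occurs → does not occur.

No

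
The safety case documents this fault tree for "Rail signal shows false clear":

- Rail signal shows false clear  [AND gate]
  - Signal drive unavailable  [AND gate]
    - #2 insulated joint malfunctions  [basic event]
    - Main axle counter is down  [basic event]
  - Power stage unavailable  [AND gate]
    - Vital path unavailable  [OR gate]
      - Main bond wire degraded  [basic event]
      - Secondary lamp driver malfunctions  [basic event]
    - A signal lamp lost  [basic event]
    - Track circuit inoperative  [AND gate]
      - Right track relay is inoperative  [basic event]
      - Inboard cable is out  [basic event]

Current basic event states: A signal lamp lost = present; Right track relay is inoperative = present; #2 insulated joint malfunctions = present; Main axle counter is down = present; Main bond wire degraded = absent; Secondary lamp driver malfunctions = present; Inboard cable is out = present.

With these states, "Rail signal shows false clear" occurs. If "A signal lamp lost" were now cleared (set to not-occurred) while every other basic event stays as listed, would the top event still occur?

Counterfactual: set "A signal lamp lost" to not occurred.
Signal drive unavailable [AND]: #2 insulated joint malfunctions=occurs, Main axle counter is down=occurs → all inputs occur → occurs.
Vital path unavailable [OR]: Main bond wire degraded=not, Secondary lamp driver malfunctions=occurs → at least one input occurs → occurs.
Track circuit inoperative [AND]: Right track relay is inoperative=occurs, Inboard cable is out=occurs → all inputs occur → occurs.
Power stage unavailable [AND]: Vital path unavailable=occurs, A signal lamp lost=not, Track circuit inoperative=occurs → not all inputs occur → does not occur.
Rail signal shows false clear [AND]: Signal drive unavailable=occurs, Power stage unavailable=not → not all inputs occur → does not occur.

No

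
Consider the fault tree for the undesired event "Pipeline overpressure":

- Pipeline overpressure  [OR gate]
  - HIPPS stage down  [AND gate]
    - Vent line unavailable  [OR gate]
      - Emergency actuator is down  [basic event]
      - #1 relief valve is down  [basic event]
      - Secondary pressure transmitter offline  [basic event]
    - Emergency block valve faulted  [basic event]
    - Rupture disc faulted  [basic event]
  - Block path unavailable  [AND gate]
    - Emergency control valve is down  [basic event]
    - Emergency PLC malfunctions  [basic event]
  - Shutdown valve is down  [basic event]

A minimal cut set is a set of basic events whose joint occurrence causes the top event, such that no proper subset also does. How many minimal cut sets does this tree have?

5

Vent line unavailable [OR]: union of children's cut sets → 3 cut set(s).
HIPPS stage down [AND]: one cut set from each child combined → 3 × 1 × 1 = 3 cut set(s).
Block path unavailable [AND]: one cut set from each child combined → 1 × 1 = 1 cut set(s).
Pipeline overpressure [OR]: union of children's cut sets → 5 cut set(s).
Minimal cut sets: {Emergency actuator is down, Emergency block valve faulted, Rupture disc faulted}; {#1 relief valve is down, Emergency block valve faulted, Rupture disc faulted}; {Emergency block valve faulted, Rupture disc faulted, Secondary pressure transmitter offline}; {Emergency PLC malfunctions, Emergency control valve is down}; {Shutdown valve is down}.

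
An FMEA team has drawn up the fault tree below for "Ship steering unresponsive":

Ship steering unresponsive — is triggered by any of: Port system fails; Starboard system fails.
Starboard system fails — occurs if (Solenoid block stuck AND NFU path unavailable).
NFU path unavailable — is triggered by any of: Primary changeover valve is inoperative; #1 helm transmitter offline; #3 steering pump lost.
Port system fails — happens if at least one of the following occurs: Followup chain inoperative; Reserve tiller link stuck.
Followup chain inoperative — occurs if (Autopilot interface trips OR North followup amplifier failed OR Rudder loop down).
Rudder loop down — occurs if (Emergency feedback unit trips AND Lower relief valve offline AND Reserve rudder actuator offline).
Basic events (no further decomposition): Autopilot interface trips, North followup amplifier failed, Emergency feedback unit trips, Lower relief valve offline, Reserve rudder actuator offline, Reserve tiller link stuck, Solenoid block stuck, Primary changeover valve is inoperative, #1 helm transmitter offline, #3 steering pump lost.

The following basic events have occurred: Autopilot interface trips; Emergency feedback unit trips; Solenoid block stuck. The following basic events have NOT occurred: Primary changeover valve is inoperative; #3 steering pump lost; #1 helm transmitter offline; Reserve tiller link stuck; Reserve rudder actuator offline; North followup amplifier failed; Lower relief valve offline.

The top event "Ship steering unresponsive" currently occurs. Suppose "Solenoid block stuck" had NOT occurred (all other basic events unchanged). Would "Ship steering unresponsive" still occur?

Counterfactual: set "Solenoid block stuck" to not occurred.
Rudder loop down [AND]: Emergency feedback unit trips=occurs, Lower relief valve offline=not, Reserve rudder actuator offline=not → not all inputs occur → does not occur.
Followup chain inoperative [OR]: Autopilot interface trips=occurs, North followup amplifier failed=not, Rudder loop down=not → at least one input occurs → occurs.
Port system fails [OR]: Followup chain inoperative=occurs, Reserve tiller link stuck=not → at least one input occurs → occurs.
NFU path unavailable [OR]: Primary changeover valve is inoperative=not, #1 helm transmitter offline=not, #3 steering pump lost=not → no input occurs → does not occur.
Starboard system fails [AND]: Solenoid block stuck=not, NFU path unavailable=not → not all inputs occur → does not occur.
Ship steering unresponsive [OR]: Port system fails=occurs, Starboard system fails=not → at least one input occurs → occurs.

Yes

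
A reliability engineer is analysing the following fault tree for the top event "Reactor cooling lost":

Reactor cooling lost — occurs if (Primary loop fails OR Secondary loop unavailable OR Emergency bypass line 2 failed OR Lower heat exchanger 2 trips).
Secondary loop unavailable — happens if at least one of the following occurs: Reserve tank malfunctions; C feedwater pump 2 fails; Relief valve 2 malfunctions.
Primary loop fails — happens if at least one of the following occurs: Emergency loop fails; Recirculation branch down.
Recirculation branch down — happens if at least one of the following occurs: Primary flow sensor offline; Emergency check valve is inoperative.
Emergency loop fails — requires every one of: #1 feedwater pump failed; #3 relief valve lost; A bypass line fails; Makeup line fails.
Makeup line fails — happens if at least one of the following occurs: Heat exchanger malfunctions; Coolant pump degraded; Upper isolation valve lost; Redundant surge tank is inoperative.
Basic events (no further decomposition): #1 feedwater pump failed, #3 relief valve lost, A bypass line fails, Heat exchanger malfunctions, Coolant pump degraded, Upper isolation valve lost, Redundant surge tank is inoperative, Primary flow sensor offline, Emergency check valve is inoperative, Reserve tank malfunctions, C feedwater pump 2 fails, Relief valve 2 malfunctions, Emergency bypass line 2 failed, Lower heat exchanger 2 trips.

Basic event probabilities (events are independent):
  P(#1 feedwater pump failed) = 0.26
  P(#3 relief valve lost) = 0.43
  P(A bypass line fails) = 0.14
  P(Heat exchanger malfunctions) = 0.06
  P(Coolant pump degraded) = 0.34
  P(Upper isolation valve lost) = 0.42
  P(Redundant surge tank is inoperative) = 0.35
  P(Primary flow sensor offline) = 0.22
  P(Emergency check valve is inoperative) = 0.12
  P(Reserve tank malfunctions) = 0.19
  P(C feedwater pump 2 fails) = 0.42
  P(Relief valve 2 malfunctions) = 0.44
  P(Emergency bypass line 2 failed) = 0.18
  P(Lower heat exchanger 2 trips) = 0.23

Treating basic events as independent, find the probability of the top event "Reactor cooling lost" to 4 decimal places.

0.8873

P(Makeup line fails) [OR] = 1 − (1−0.06) × (1−0.34) × (1−0.42) × (1−0.35) = 0.766109
P(Emergency loop fails) [AND] = 0.26 × 0.43 × 0.14 × 0.766109 = 0.011991
P(Recirculation branch down) [OR] = 1 − (1−0.22) × (1−0.12) = 0.313600
P(Primary loop fails) [OR] = 1 − (1−0.011991) × (1−0.313600) = 0.321831
P(Secondary loop unavailable) [OR] = 1 − (1−0.19) × (1−0.42) × (1−0.44) = 0.736912
P(Reactor cooling lost) [OR] = 1 − (1−0.321831) × (1−0.736912) × (1−0.18) × (1−0.23) = 0.887347
Rounded to 4 decimal places: P(Reactor cooling lost) ≈ 0.8873.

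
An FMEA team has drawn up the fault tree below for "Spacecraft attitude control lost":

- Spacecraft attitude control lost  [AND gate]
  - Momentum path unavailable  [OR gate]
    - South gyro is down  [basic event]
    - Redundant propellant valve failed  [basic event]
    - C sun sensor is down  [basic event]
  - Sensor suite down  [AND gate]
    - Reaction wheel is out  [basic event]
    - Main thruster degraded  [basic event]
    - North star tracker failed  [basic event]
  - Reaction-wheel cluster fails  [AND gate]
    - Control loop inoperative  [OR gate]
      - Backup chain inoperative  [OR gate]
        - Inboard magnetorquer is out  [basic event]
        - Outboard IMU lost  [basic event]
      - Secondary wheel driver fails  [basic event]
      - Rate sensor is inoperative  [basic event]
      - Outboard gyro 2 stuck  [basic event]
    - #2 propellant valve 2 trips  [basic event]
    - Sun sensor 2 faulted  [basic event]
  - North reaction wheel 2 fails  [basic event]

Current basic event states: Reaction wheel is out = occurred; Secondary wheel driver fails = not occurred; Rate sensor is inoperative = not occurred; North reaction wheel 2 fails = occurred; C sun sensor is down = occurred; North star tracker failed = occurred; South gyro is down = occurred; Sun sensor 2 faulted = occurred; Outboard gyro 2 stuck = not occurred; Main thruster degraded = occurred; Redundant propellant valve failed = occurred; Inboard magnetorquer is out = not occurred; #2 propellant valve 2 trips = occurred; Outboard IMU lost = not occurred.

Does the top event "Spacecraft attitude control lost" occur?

Momentum path unavailable [OR]: South gyro is down=occurs, Redundant propellant valve failed=occurs, C sun sensor is down=occurs → at least one input occurs → occurs.
Sensor suite down [AND]: Reaction wheel is out=occurs, Main thruster degraded=occurs, North star tracker failed=occurs → all inputs occur → occurs.
Backup chain inoperative [OR]: Inboard magnetorquer is out=not, Outboard IMU lost=not → no input occurs → does not occur.
Control loop inoperative [OR]: Backup chain inoperative=not, Secondary wheel driver fails=not, Rate sensor is inoperative=not, Outboard gyro 2 stuck=not → no input occurs → does not occur.
Reaction-wheel cluster fails [AND]: Control loop inoperative=not, #2 propellant valve 2 trips=occurs, Sun sensor 2 faulted=occurs → not all inputs occur → does not occur.
Spacecraft attitude control lost [AND]: Momentum path unavailable=occurs, Sensor suite down=occurs, Reaction-wheel cluster fails=not, North reaction wheel 2 fails=occurs → not all inputs occur → does not occur.

No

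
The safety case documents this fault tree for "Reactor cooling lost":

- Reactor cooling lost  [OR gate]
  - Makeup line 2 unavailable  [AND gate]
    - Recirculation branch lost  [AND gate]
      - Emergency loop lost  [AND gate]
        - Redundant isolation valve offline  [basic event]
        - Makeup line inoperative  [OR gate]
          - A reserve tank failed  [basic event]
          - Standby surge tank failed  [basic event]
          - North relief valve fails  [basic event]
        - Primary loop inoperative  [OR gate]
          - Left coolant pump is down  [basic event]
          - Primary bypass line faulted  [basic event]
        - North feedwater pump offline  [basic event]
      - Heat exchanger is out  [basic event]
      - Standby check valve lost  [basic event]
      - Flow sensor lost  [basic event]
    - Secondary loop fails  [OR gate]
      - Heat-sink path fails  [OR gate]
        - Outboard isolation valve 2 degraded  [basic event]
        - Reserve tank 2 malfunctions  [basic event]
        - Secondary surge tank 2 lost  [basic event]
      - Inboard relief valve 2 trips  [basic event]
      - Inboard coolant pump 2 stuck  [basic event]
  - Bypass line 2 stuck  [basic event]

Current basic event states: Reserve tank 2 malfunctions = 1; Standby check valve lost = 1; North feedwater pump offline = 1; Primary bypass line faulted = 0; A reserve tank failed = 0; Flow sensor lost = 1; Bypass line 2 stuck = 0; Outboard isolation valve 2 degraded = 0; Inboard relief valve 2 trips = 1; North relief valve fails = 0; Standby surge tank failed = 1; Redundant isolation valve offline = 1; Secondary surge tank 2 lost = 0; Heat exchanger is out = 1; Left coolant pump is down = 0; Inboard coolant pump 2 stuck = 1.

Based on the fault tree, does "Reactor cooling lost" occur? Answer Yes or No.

Makeup line inoperative [OR]: A reserve tank failed=not, Standby surge tank failed=occurs, North relief valve fails=not → at least one input occurs → occurs.
Primary loop inoperative [OR]: Left coolant pump is down=not, Primary bypass line faulted=not → no input occurs → does not occur.
Emergency loop lost [AND]: Redundant isolation valve offline=occurs, Makeup line inoperative=occurs, Primary loop inoperative=not, North feedwater pump offline=occurs → not all inputs occur → does not occur.
Recirculation branch lost [AND]: Emergency loop lost=not, Heat exchanger is out=occurs, Standby check valve lost=occurs, Flow sensor lost=occurs → not all inputs occur → does not occur.
Heat-sink path fails [OR]: Outboard isolation valve 2 degraded=not, Reserve tank 2 malfunctions=occurs, Secondary surge tank 2 lost=not → at least one input occurs → occurs.
Secondary loop fails [OR]: Heat-sink path fails=occurs, Inboard relief valve 2 trips=occurs, Inboard coolant pump 2 stuck=occurs → at least one input occurs → occurs.
Makeup line 2 unavailable [AND]: Recirculation branch lost=not, Secondary loop fails=occurs → not all inputs occur → does not occur.
Reactor cooling lost [OR]: Makeup line 2 unavailable=not, Bypass line 2 stuck=not → no input occurs → does not occur.

No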